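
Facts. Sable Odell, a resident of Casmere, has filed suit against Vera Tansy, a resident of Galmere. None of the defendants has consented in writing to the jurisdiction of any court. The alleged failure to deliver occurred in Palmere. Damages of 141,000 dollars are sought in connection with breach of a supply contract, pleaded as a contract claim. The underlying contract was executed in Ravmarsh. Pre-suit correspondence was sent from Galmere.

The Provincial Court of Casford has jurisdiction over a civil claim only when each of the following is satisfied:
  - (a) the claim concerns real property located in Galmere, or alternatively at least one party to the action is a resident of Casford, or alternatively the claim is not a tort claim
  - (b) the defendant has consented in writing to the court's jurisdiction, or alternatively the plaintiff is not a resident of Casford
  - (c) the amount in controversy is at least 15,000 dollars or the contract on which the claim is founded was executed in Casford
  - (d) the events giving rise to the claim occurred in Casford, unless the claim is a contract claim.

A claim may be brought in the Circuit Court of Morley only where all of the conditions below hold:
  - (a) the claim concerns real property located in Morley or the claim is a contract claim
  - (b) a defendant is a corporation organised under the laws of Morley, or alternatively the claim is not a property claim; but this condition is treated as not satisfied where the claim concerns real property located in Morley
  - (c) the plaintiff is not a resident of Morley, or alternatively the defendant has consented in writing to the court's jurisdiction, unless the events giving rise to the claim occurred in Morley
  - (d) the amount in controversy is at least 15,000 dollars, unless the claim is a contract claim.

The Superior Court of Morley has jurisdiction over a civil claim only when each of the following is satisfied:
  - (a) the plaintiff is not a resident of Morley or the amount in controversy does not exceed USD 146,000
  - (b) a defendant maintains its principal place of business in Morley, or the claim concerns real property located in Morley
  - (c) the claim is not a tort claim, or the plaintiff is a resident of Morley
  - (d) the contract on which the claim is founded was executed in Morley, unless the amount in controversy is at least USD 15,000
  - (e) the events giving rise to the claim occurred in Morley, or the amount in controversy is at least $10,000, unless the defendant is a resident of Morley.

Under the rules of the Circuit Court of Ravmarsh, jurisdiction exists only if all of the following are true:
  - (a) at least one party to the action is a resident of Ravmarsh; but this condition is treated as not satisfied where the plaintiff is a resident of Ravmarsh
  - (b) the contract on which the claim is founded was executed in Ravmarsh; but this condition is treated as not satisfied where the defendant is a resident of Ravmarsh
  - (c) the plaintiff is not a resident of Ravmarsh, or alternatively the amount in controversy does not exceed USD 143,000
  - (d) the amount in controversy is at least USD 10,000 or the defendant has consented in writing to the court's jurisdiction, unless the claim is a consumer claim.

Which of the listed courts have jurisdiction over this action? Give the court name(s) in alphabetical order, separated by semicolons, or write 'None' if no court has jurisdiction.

the Circuit Court of Morley; the Provincial Court of Casford

The Provincial Court of Casford:
  (a) The claim is a contract claim, not a tort claim, so one alternative holds. Condition met.
  (b) The plaintiff resides in Casmere, which is not Casford, so this disjunct is met. Met.
  (c) The amount in controversy is USD 141,000, which meets the USD 15,000 floor, so one alternative holds. Satisfied.
  (d) The operative events occurred in Palmere, not Casford. However, the claim is a contract claim, so the 'unless' proviso supplies this condition. Satisfied.
  → Jurisdiction lies.
The Circuit Court of Morley:
  (a) The claim is a contract claim, so this disjunct is met. Condition met.
  (b) The claim is a contract claim, not a property claim, so this disjunct is met. The exception is not triggered, since the claim does not concern real property. Met.
  (c) The plaintiff resides in Casmere, which is not Morley — that alternative is enough. Met.
  (d) The amount in controversy is USD 141,000, which meets the 15,000 dollars floor. Condition met.
  → All conditions met; jurisdiction exists.
The Superior Court of Morley:
  (a) The plaintiff resides in Casmere, which is not Morley — that alternative is enough. Satisfied.
  (b) No defendant is a corporation; the claim does not concern real property — no alternative holds. Condition not met.
  (c) The claim is a contract claim, not a tort claim — that alternative is enough. Condition met.
  (d) The contract was executed in Ravmarsh, not Morley. The proviso rescues it, though: the amount in controversy is 141,000 dollars, which meets the 15,000 dollars floor. Condition met.
  (e) The amount in controversy is USD 141,000, which meets the USD 10,000 floor — that alternative is enough. Met.
  → The court lacks jurisdiction.
The Circuit Court of Ravmarsh:
  (a) No party resides in Ravmarsh. Not satisfied.
  (b) The contract was executed in Ravmarsh. The carve-out does not apply: the defendant resides in Galmere, not Ravmarsh. Condition met.
  (c) The plaintiff resides in Casmere, which is not Ravmarsh, so one alternative holds. Met.
  (d) The amount in controversy is USD 141,000, which meets the USD 10,000 floor, which satisfies one of the alternatives. Satisfied.
  → Not every requirement is met — no jurisdiction.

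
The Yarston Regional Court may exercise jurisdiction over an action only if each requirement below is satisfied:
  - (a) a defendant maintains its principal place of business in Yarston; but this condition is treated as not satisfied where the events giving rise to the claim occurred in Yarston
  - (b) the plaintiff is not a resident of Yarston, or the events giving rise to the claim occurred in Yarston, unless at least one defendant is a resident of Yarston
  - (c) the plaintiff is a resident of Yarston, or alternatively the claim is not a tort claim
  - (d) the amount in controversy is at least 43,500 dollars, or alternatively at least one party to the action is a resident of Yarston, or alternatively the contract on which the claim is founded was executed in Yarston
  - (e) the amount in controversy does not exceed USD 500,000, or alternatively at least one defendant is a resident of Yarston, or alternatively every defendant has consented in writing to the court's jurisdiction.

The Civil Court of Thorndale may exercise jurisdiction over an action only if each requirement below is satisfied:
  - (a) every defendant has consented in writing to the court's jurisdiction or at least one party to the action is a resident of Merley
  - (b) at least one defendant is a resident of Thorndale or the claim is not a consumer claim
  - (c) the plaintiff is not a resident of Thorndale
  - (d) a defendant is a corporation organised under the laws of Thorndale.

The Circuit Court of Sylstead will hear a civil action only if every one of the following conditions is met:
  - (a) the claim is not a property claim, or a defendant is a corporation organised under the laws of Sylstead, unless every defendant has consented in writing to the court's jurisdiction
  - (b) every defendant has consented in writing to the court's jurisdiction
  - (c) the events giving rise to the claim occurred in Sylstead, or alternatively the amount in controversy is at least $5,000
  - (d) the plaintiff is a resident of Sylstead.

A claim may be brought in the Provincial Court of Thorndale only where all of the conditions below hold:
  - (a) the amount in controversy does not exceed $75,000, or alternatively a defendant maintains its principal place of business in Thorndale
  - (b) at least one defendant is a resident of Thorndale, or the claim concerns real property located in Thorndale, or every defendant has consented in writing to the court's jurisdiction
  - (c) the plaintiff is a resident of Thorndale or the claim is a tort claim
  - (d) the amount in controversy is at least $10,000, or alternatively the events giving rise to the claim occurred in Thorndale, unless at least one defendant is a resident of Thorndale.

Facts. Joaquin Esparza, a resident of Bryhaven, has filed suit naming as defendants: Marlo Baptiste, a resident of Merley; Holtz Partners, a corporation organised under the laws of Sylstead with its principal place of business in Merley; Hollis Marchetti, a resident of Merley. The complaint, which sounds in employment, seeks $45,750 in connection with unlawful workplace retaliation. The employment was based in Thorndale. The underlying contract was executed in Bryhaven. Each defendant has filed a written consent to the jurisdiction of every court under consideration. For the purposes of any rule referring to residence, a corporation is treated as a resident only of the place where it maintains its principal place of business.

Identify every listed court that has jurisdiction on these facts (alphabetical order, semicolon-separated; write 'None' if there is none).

None

The Yarston Regional Court:
  (a) The corporate defendant(s) have their principal place of business in Merley, not Yarston. Fails.
  (b) The plaintiff resides in Bryhaven, which is not Yarston, which satisfies one of the alternatives. Satisfied.
  (c) The claim is an employment claim, not a tort claim — that alternative is enough. Satisfied.
  (d) The amount in controversy is 45,750 dollars, which meets the 43,500 dollars floor, which satisfies one of the alternatives. Satisfied.
  (e) The amount in controversy is 45,750 dollars, within the 500,000 dollars ceiling, so one alternative holds. Condition met.
  → No jurisdiction.
The Civil Court of Thorndale:
  (a) Every defendant has filed written consent — that alternative is enough. Met.
  (b) The claim is an employment claim, not a consumer claim, so one alternative holds. Condition met.
  (c) The plaintiff resides in Bryhaven, which is not Thorndale. Satisfied.
  (d) The corporate defendant(s) are organised in Sylstead, not Thorndale. Not satisfied.
  → Not every requirement is met — no jurisdiction.
The Circuit Court of Sylstead:
  (a) The claim is an employment claim, not a property claim, so one alternative holds. Satisfied.
  (b) Every defendant has filed written consent. Met.
  (c) The amount in controversy is 45,750 dollars, which meets the $5,000 floor, so one alternative holds. Condition met.
  (d) The plaintiff resides in Bryhaven, not Sylstead. Not satisfied.
  → Not every requirement is met — no jurisdiction.
The Provincial Court of Thorndale:
  (a) The amount in controversy is $45,750, within the USD 75,000 ceiling, so this disjunct is met. Condition met.
  (b) Every defendant has filed written consent, which satisfies one of the alternatives. Condition met.
  (c) The plaintiff resides in Bryhaven, not Thorndale; the claim is an employment claim, not a tort claim — every alternative fails. Not met.
  (d) The amount in controversy is USD 45,750, which meets the USD 10,000 floor — that alternative is enough. Satisfied.
  → At least one condition fails; no jurisdiction.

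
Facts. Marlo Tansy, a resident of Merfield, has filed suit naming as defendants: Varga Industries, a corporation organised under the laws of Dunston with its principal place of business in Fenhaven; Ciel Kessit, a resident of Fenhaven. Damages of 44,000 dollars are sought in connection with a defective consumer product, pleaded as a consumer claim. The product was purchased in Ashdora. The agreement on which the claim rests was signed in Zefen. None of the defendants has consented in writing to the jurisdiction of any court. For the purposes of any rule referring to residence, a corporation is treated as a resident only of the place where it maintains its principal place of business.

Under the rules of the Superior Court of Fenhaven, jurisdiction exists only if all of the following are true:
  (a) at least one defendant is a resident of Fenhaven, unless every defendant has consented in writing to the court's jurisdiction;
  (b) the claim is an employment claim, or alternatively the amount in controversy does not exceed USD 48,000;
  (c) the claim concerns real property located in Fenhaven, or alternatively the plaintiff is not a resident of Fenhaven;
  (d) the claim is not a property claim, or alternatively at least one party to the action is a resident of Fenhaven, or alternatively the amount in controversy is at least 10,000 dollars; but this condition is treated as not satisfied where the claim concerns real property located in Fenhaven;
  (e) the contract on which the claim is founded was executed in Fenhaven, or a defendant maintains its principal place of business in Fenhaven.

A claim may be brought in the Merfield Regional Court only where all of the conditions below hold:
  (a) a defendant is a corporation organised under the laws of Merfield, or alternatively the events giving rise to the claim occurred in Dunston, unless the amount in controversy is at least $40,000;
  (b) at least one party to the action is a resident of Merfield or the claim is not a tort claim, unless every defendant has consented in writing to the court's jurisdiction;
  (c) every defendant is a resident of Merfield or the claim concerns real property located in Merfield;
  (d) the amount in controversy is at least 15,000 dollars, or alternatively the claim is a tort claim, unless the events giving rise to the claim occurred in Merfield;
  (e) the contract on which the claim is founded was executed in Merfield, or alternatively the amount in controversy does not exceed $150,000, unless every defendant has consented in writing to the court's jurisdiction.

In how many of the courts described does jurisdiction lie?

1

The Superior Court of Fenhaven:
  (a) Varga Industries resides in Fenhaven. Condition met.
  (b) The amount in controversy is USD 44,000, within the USD 48,000 ceiling, which satisfies one of the alternatives. Satisfied.
  (c) The plaintiff resides in Merfield, which is not Fenhaven — that alternative is enough. Satisfied.
  (d) The claim is a consumer claim, not a property claim, which satisfies one of the alternatives. The exception is not triggered, since the claim does not concern real property. Met.
  (e) Varga Industries has its principal place of business in Fenhaven, so this disjunct is met. Met.
  → Jurisdiction lies.
The Merfield Regional Court:
  (a) The corporate defendant(s) are organised in Dunston, not Merfield; the operative events occurred in Ashdora, not Dunston — every alternative fails. However, the amount in controversy is $44,000, which meets the $40,000 floor, so the 'unless' proviso supplies this condition. Met.
  (b) Marlo Tansy resides in Merfield, which satisfies one of the alternatives. Satisfied.
  (c) The defendants reside as follows — Varga Industries in Fenhaven, Ciel Kessit in Fenhaven — not all in Merfield; the claim does not concern real property — every alternative fails. Fails.
  (d) The amount in controversy is 44,000 dollars, which meets the 15,000 dollars floor, so this disjunct is met. Met.
  (e) The amount in controversy is USD 44,000, within the $150,000 ceiling, so one alternative holds. Satisfied.
  → At least one condition fails; no jurisdiction.
Courts with jurisdiction: the Superior Court of Fenhaven — 1 in total.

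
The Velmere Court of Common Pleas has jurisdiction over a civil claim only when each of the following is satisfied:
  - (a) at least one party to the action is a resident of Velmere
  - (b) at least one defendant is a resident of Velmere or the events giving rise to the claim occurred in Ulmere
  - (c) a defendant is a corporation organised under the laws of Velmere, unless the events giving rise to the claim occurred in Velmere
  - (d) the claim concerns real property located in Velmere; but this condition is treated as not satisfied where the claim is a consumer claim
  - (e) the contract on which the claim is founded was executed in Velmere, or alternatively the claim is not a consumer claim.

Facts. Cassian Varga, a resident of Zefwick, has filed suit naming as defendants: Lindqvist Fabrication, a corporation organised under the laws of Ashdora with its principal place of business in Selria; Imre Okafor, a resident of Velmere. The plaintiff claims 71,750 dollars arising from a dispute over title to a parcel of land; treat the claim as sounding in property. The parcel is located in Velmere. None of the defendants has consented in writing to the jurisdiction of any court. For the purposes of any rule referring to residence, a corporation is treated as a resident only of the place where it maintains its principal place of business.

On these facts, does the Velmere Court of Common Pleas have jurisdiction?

Yes

The Velmere Court of Common Pleas:
  (a) Imre Okafor resides in Velmere. Condition met.
  (b) Imre Okafor resides in Velmere, so this disjunct is met. Condition met.
  (c) The corporate defendant(s) are organised in Ashdora, not Velmere. However, the operative events occurred in Velmere, so the 'unless' proviso supplies this condition. Condition met.
  (d) The property lies in Velmere. The carve-out does not apply: the claim is a property claim, not a consumer claim. Satisfied.
  (e) The claim is a property claim, not a consumer claim, so this disjunct is met. Satisfied.
  → All conditions met; jurisdiction exists.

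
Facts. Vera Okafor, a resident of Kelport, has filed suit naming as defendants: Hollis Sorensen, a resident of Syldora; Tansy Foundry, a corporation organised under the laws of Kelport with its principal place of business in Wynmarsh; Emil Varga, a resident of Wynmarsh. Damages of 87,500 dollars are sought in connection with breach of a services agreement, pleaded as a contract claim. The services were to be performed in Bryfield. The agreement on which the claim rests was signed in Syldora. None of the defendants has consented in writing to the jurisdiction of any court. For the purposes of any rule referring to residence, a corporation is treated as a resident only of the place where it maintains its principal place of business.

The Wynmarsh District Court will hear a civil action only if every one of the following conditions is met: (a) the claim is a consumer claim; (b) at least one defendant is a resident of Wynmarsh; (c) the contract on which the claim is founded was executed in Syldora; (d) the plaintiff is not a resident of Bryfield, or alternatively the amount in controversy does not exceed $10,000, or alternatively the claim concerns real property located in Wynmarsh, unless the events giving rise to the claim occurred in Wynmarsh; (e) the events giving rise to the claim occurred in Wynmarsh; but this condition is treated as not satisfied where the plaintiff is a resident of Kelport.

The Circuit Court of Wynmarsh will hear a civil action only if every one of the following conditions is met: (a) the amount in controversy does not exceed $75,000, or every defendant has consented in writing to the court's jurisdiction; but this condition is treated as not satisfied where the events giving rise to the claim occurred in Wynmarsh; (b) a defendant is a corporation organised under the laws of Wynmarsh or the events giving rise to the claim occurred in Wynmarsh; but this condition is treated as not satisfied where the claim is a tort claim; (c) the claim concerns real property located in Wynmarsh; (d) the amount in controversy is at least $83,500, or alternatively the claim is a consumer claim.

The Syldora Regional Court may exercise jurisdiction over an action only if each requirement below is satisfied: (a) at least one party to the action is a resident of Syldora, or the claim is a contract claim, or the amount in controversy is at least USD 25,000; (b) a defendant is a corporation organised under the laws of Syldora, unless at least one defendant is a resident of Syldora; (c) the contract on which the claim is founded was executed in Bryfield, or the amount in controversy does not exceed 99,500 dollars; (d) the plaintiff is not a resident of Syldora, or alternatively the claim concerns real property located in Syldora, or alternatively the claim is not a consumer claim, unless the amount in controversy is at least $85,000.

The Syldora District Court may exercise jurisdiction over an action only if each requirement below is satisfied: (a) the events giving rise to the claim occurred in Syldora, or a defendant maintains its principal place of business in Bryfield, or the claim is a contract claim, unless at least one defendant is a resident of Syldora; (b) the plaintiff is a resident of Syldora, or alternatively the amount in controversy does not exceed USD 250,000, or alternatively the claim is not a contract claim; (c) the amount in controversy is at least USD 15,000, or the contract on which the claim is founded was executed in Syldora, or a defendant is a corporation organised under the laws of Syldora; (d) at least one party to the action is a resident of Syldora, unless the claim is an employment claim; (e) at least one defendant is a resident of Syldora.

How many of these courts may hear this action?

2

The Wynmarsh District Court:
  (a) The claim is a contract claim, not a consumer claim. Fails.
  (b) Tansy Foundry resides in Wynmarsh. Satisfied.
  (c) The contract was executed in Syldora. Satisfied.
  (d) The plaintiff resides in Kelport, which is not Bryfield, so one alternative holds. Satisfied.
  (e) The operative events occurred in Bryfield, not Wynmarsh. Not met.
  → Not every requirement is met — no jurisdiction.
The Circuit Court of Wynmarsh:
  (a) The amount in controversy is USD 87,500, above the USD 75,000 ceiling; no such written consent has been filed — none of the alternatives is met. Not met.
  (b) The corporate defendant(s) are organised in Kelport, not Wynmarsh; the operative events occurred in Bryfield, not Wynmarsh — every alternative fails. Not met.
  (c) The claim does not concern real property. Not satisfied.
  (d) The amount in controversy is $87,500, which meets the USD 83,500 floor — that alternative is enough. Met.
  → The court lacks jurisdiction.
The Syldora Regional Court:
  (a) Hollis Sorensen resides in Syldora, so one alternative holds. Met.
  (b) The corporate defendant(s) are organised in Kelport, not Syldora. The proviso rescues it, though: Hollis Sorensen resides in Syldora. Condition met.
  (c) The amount in controversy is 87,500 dollars, within the $99,500 ceiling, which satisfies one of the alternatives. Satisfied.
  (d) The plaintiff resides in Kelport, which is not Syldora, so this disjunct is met. Satisfied.
  → The court has jurisdiction.
The Syldora District Court:
  (a) The claim is a contract claim — that alternative is enough. Condition met.
  (b) The amount in controversy is $87,500, within the USD 250,000 ceiling, so one alternative holds. Condition met.
  (c) The amount in controversy is USD 87,500, which meets the USD 15,000 floor, so this disjunct is met. Satisfied.
  (d) Hollis Sorensen resides in Syldora. Met.
  (e) Hollis Sorensen resides in Syldora. Met.
  → Every requirement is satisfied — jurisdiction.
Courts with jurisdiction: the Syldora Regional Court, the Syldora District Court — 2 in total.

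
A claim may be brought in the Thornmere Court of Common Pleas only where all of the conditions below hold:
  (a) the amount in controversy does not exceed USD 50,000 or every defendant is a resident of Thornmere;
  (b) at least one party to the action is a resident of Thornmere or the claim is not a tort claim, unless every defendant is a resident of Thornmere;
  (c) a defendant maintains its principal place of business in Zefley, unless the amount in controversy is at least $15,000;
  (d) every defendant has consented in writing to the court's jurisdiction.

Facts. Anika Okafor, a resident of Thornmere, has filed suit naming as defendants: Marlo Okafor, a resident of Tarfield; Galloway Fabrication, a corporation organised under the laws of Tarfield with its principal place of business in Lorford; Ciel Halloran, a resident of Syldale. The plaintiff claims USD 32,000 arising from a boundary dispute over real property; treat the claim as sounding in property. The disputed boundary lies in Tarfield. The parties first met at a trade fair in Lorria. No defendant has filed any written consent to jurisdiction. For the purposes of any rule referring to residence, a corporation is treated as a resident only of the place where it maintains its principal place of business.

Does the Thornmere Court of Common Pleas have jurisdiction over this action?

No

The Thornmere Court of Common Pleas:
  (a) The amount in controversy is 32,000 dollars, within the USD 50,000 ceiling, which satisfies one of the alternatives. Met.
  (b) Anika Okafor resides in Thornmere, so this disjunct is met. Condition met.
  (c) The corporate defendant(s) have their principal place of business in Lorford, not Zefley. However, the amount in controversy is $32,000, which meets the $15,000 floor, so the 'unless' proviso supplies this condition. Condition met.
  (d) No such written consent has been filed. Not satisfied.
  → Not every requirement is met — no jurisdiction.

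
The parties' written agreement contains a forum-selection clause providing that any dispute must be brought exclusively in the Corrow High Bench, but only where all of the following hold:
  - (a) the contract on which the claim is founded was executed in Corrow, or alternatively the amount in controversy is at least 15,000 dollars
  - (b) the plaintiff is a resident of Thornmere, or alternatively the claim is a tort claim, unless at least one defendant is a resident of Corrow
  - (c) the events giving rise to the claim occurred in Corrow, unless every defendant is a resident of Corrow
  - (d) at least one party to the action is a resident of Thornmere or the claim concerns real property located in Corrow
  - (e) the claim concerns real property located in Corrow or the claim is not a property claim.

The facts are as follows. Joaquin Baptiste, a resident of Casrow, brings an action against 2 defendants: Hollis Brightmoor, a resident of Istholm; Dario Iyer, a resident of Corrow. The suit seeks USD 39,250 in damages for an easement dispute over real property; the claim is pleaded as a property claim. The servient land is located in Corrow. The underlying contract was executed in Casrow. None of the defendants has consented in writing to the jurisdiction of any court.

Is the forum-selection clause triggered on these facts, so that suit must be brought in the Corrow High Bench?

Yes

The Corrow High Bench:
  (a) The amount in controversy is 39,250 dollars, which meets the 15,000 dollars floor, which satisfies one of the alternatives. Condition met.
  (b) The plaintiff resides in Casrow, not Thornmere; the claim is a property claim, not a tort claim — no alternative holds. But Dario Iyer resides in Corrow, and the 'unless' clause therefore excuses the requirement. Met.
  (c) The operative events occurred in Corrow. Met.
  (d) The property lies in Corrow, so this disjunct is met. Met.
  (e) The property lies in Corrow, which satisfies one of the alternatives. Condition met.
  → Forum clause is triggered.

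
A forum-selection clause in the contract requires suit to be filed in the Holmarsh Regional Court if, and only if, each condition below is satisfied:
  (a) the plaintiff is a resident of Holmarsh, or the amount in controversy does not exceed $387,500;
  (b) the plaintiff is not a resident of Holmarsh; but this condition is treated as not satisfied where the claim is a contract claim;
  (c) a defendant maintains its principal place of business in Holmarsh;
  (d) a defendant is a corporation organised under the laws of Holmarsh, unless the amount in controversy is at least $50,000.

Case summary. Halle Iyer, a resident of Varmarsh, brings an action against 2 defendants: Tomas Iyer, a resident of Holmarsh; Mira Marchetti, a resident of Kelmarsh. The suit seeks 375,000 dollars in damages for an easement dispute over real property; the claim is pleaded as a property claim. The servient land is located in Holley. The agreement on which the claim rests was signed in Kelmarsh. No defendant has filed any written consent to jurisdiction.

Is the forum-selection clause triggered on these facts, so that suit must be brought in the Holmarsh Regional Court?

The Holmarsh Regional Court:
  (a) The amount in controversy is $375,000, within the $387,500 ceiling, so this disjunct is met. Met.
  (b) The plaintiff resides in Varmarsh, which is not Holmarsh. The carve-out does not apply: the claim is a property claim, not a contract claim. Satisfied.
  (c) No defendant is a corporation. Not met.
  (d) No defendant is a corporation. But the amount in controversy is 375,000 dollars, which meets the USD 50,000 floor, and the 'unless' clause therefore excuses the requirement. Met.
  → The clause does not apply.

No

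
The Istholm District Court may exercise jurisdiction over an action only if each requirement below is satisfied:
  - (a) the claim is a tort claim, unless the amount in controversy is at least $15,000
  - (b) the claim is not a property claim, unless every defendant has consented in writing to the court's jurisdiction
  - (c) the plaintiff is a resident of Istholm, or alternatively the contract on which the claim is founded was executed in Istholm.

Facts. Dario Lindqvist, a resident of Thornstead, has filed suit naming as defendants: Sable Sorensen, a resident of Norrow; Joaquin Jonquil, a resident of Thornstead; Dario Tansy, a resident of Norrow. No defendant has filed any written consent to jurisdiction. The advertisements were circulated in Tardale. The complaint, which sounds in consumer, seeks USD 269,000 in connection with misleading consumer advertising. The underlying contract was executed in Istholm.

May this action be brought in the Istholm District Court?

Yes

The Istholm District Court:
  (a) The claim is a consumer claim, not a tort claim. However, the amount in controversy is $269,000, which meets the $15,000 floor, so the 'unless' proviso supplies this condition. Satisfied.
  (b) The claim is a consumer claim, not a property claim. Satisfied.
  (c) The contract was executed in Istholm, so one alternative holds. Met.
  → All conditions met; jurisdiction exists.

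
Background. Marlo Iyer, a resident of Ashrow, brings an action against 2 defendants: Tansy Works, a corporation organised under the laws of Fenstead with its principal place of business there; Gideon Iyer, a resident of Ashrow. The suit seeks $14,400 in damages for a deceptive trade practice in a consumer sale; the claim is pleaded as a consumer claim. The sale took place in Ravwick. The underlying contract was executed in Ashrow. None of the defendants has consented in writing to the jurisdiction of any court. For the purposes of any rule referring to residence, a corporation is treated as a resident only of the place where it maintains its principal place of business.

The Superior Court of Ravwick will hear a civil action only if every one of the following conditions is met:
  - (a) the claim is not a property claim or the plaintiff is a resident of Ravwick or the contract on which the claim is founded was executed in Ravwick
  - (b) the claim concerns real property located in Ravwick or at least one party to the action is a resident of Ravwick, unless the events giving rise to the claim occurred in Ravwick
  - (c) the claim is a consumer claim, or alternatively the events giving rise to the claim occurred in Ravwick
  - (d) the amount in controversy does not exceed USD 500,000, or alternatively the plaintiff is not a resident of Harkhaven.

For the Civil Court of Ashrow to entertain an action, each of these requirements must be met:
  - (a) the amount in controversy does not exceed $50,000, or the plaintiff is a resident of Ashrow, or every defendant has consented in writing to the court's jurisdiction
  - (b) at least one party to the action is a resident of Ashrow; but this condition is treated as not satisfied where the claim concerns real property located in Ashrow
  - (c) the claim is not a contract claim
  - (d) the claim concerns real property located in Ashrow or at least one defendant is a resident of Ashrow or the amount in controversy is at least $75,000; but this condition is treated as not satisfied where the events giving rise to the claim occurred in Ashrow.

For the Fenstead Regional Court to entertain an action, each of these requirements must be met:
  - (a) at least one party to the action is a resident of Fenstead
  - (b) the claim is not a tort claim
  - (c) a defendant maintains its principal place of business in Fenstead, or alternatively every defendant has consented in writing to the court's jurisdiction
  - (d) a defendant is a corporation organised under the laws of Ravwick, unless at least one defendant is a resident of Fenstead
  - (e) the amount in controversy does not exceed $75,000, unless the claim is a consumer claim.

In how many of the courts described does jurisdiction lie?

3

The Superior Court of Ravwick:
  (a) The claim is a consumer claim, not a property claim — that alternative is enough. Condition met.
  (b) The claim does not concern real property; no party resides in Ravwick — every alternative fails. But the operative events occurred in Ravwick, and the 'unless' clause therefore excuses the requirement. Met.
  (c) The claim is a consumer claim, so this disjunct is met. Met.
  (d) The amount in controversy is 14,400 dollars, within the $500,000 ceiling — that alternative is enough. Met.
  → Every requirement is satisfied — jurisdiction.
The Civil Court of Ashrow:
  (a) The amount in controversy is USD 14,400, within the 50,000 dollars ceiling — that alternative is enough. Met.
  (b) Marlo Iyer resides in Ashrow. The carve-out does not apply: the claim does not concern real property. Met.
  (c) The claim is a consumer claim, not a contract claim. Met.
  (d) Gideon Iyer resides in Ashrow, which satisfies one of the alternatives. The exception is not triggered, since the operative events occurred in Ravwick, not Ashrow. Satisfied.
  → Every requirement is satisfied — jurisdiction.
The Fenstead Regional Court:
  (a) Tansy Works resides in Fenstead. Satisfied.
  (b) The claim is a consumer claim, not a tort claim. Met.
  (c) Tansy Works has its principal place of business in Fenstead, which satisfies one of the alternatives. Satisfied.
  (d) The corporate defendant(s) are organised in Fenstead, not Ravwick. The proviso rescues it, though: Tansy Works resides in Fenstead. Satisfied.
  (e) The amount in controversy is 14,400 dollars, within the 75,000 dollars ceiling. Met.
  → The court has jurisdiction.
Courts with jurisdiction: the Superior Court of Ravwick, the Civil Court of Ashrow, the Fenstead Regional Court — 3 in total.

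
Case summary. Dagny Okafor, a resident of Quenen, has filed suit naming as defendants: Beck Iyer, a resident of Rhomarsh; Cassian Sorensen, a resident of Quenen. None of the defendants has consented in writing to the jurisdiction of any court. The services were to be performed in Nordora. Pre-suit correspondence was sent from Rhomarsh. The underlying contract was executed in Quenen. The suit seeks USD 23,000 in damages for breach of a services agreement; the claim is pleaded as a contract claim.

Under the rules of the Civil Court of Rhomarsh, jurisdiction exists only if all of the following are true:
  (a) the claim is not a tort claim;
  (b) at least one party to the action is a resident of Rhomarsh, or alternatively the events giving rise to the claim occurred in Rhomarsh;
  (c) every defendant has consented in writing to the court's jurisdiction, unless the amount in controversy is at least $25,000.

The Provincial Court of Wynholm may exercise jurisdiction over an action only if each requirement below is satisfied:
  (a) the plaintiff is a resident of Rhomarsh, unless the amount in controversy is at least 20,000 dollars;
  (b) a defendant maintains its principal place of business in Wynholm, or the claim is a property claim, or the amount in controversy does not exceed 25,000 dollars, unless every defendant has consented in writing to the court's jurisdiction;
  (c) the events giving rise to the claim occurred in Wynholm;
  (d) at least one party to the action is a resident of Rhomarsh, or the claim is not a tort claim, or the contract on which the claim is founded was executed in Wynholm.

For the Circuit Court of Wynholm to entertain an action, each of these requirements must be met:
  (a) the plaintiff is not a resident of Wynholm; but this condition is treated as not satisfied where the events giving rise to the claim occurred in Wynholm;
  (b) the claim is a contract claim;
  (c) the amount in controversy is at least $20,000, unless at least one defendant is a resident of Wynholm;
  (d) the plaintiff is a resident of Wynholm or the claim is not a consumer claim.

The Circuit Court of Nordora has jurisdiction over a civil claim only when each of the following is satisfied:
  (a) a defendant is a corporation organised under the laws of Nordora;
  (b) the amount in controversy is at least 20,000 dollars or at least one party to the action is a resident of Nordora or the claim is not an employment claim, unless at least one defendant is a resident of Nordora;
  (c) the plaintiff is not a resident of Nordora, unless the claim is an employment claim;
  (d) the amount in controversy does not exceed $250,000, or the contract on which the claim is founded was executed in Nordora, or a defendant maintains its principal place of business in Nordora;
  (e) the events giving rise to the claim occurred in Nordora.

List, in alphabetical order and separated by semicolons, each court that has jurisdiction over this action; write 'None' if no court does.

the Circuit Court of Wynholm

The Civil Court of Rhomarsh:
  (a) The claim is a contract claim, not a tort claim. Met.
  (b) Beck Iyer resides in Rhomarsh, which satisfies one of the alternatives. Condition met.
  (c) No such written consent has been filed. Nor does the 'unless' clause help: the amount in controversy is 23,000 dollars, below the $25,000 floor. Fails.
  → The court lacks jurisdiction.
The Provincial Court of Wynholm:
  (a) The plaintiff resides in Quenen, not Rhomarsh. The proviso rescues it, though: the amount in controversy is $23,000, which meets the USD 20,000 floor. Condition met.
  (b) The amount in controversy is 23,000 dollars, within the USD 25,000 ceiling, so this disjunct is met. Condition met.
  (c) The operative events occurred in Nordora, not Wynholm. Condition not met.
  (d) Beck Iyer resides in Rhomarsh, so one alternative holds. Condition met.
  → At least one condition fails; no jurisdiction.
The Circuit Court of Wynholm:
  (a) The plaintiff resides in Quenen, which is not Wynholm. The carve-out does not apply: the operative events occurred in Nordora, not Wynholm. Condition met.
  (b) The claim is a contract claim. Condition met.
  (c) The amount in controversy is 23,000 dollars, which meets the 20,000 dollars floor. Satisfied.
  (d) The claim is a contract claim, not a consumer claim, which satisfies one of the alternatives. Satisfied.
  → All conditions met; jurisdiction exists.
The Circuit Court of Nordora:
  (a) No defendant is a corporation. Condition not met.
  (b) The amount in controversy is USD 23,000, which meets the $20,000 floor — that alternative is enough. Condition met.
  (c) The plaintiff resides in Quenen, which is not Nordora. Condition met.
  (d) The amount in controversy is $23,000, within the $250,000 ceiling, so this disjunct is met. Condition met.
  (e) The operative events occurred in Nordora. Condition met.
  → Not every requirement is met — no jurisdiction.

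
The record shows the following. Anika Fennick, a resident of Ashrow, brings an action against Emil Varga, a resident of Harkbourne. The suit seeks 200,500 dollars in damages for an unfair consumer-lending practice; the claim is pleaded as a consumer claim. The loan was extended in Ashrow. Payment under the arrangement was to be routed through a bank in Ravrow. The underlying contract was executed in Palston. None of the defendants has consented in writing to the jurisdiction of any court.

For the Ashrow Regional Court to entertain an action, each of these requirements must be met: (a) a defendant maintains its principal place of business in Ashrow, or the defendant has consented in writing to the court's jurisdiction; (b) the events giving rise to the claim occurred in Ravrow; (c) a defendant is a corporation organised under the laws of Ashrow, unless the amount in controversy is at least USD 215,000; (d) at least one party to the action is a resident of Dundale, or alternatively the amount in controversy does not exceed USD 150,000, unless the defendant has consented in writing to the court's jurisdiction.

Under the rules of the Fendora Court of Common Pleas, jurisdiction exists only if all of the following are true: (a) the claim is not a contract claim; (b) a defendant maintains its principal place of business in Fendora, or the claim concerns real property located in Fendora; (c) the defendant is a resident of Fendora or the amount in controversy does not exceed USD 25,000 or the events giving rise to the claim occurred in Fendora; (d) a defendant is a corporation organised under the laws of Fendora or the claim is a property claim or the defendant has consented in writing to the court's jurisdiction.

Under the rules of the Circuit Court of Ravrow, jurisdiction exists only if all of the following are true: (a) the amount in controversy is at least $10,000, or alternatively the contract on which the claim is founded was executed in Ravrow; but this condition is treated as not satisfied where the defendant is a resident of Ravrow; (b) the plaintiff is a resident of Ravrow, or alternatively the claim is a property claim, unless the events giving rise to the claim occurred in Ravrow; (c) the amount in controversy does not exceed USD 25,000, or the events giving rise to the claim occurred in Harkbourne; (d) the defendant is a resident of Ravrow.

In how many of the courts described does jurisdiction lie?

0

The Ashrow Regional Court:
  (a) No defendant is a corporation; no such written consent has been filed — every alternative fails. Condition not met.
  (b) The operative events occurred in Ashrow, not Ravrow. Condition not met.
  (c) No defendant is a corporation. And the amount in controversy is $200,500, below the USD 215,000 floor, so the proviso does not save it. Not met.
  (d) No party resides in Dundale; the amount in controversy is 200,500 dollars, above the USD 150,000 ceiling — every alternative fails. And no such written consent has been filed, so the proviso does not save it. Fails.
  → No jurisdiction.
The Fendora Court of Common Pleas:
  (a) The claim is a consumer claim, not a contract claim. Condition met.
  (b) No defendant is a corporation; the claim does not concern real property — none of the alternatives is met. Fails.
  (c) The defendant resides in Harkbourne, not Fendora; the amount in controversy is 200,500 dollars, above the $25,000 ceiling; the operative events occurred in Ashrow, not Fendora — none of the alternatives is met. Not satisfied.
  (d) No defendant is a corporation; the claim is a consumer claim, not a property claim; no such written consent has been filed — no alternative holds. Fails.
  → The court lacks jurisdiction.
The Circuit Court of Ravrow:
  (a) The amount in controversy is USD 200,500, which meets the $10,000 floor, so this disjunct is met. The exception is not triggered, since the defendant resides in Harkbourne, not Ravrow. Met.
  (b) The plaintiff resides in Ashrow, not Ravrow; the claim is a consumer claim, not a property claim — every alternative fails. And the operative events occurred in Ashrow, not Ravrow, so the proviso does not save it. Condition not met.
  (c) The amount in controversy is 200,500 dollars, above the 25,000 dollars ceiling; the operative events occurred in Ashrow, not Harkbourne — none of the alternatives is met. Not met.
  (d) The defendant resides in Harkbourne, not Ravrow. Condition not met.
  → At least one condition fails; no jurisdiction.
No court satisfies all of its conditions.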